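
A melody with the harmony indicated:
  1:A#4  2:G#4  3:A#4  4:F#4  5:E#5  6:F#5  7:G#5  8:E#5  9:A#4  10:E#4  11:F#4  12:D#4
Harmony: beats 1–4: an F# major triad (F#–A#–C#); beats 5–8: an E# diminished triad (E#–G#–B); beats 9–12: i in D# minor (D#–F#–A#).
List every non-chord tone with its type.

The harmony at that moment is F# major triad (F#, A#, C#); G#4 is not a chord tone.
It is approached by step down from A#4 and left by step up to A#4.
Step away and step back to the same note — a neighbor tone (lower neighbor).
The harmony at that moment is E# diminished triad (E#, G#, B); F#5 is not a chord tone.
It is approached by step up from E#5 and left by step up to G#5.
Step in, step out in the same direction — a passing tone.
The harmony at that moment is D# minor triad (D#, F#, A#); E#4 is not a chord tone.
It is approached by leap down from A#4 and left by step up to F#4.
Leap in, step out — an appoggiatura.

G#4 (beat 2) — neighbor tone; F#5 (beat 6) — passing tone; E#4 (beat 10) — appoggiatura.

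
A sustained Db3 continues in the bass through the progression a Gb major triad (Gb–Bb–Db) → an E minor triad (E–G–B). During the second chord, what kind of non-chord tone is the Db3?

Pedal tone (pedal point).

The harmony at that moment is E minor triad (E, G, B); Db3 is not a chord tone.
It is held over (the same pitch as the preceding Db3) and then sustained as the same pitch into the next harmony.
Sustained through a change of harmony — a pedal tone.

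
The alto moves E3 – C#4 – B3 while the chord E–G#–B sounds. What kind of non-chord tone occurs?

The harmony at that moment is E major triad (E, G#, B); C#4 is not a chord tone.
It is approached by leap up from E3 and left by step down to B3.
Leap in, step out — an appoggiatura.

C#4 is an appoggiatura.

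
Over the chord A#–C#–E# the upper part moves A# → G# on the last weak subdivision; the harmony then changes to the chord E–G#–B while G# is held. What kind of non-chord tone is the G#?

The harmony at that moment is A# minor triad (A#, C#, E#); G# is not a chord tone.
It is approached by step down from A# and then sustained as the same pitch into the next harmony.
Arriving early and becoming a chord tone when the harmony changes — an anticipation.

G# is an anticipation.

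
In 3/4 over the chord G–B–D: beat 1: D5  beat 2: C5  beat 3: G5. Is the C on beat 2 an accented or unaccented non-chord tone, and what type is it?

The harmony at that moment is G major triad (G, B, D); C5 is not a chord tone.
It is approached by step down from D5 and left by leap up to G5.
Step in, leap out — an escape tone.
It falls on a weak beat, so it is unaccented.

Unaccented escape tone.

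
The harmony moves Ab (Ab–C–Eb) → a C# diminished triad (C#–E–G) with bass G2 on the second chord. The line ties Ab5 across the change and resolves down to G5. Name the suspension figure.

At the second chord the bass is G2. The suspended Ab5 lies a ninth above the bass; after resolving down by step to G5, the interval above the bass becomes an octave.
Suspension figures are named by those two intervals: 9–8.

9–8 suspension.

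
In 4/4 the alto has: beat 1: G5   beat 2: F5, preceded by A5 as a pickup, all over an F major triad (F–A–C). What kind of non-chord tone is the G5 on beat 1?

The harmony at that moment is F major triad (F, A, C); G5 is not a chord tone.
It is approached by step down from A5 and left by step down to F5.
Step in, step out in the same direction — a passing tone.

Passing tone.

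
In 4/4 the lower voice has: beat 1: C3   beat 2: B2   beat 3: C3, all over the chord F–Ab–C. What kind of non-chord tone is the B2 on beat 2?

Lower neighbor tone.

The harmony at that moment is F minor triad (F, Ab, C); B2 is not a chord tone.
It is approached by step down from C3 and left by step up to C3.
Step away and step back to the same note — a neighbor tone (lower neighbor).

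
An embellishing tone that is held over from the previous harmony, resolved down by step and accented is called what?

Suspension.

Approach: by preparation — the pitch is first a chord tone, then held (tied or repeated) while the harmony changes under it. Departure: down by step. Metric position: strong.
A prepared dissonance that resolves downward by step — a suspension. (The same figure resolving upward would be a retardation.)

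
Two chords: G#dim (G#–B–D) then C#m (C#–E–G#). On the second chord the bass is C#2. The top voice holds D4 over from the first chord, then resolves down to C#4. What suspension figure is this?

At the second chord the bass is C#2. The suspended D4 lies a ninth above the bass; after resolving down by step to C#4, the interval above the bass becomes an octave.
Suspension figures are named by those two intervals: 9–8.

9–8 suspension.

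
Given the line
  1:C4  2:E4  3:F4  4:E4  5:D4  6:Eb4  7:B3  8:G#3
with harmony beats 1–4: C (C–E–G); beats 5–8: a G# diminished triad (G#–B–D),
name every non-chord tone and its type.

F4 (beat 3) — neighbor tone; Eb4 (beat 6) — escape tone.

The harmony at that moment is C major triad (C, E, G); F4 is not a chord tone.
It is approached by step up from E4 and left by step down to E4.
Step away and step back to the same note — a neighbor tone (upper neighbor).
The harmony at that moment is G# diminished triad (G#, B, D); Eb4 is not a chord tone.
It is approached by step up from D4 and left by leap down to B3.
Step in, leap out — an escape tone.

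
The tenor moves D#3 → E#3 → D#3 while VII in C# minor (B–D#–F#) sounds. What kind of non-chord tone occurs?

The harmony at that moment is B major triad (B, D#, F#); E#3 is not a chord tone.
It is approached by step up from D#3 and left by step down to D#3.
Step away and step back to the same note — a neighbor tone (upper neighbor).

E#3 is a neighbor tone.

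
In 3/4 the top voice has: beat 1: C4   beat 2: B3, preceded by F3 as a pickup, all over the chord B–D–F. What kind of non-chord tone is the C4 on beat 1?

Appoggiatura.

The harmony at that moment is B diminished triad (B, D, F); C4 is not a chord tone.
It is approached by leap up from F3 and left by step down to B3.
Leap in, step out, metrically accented — an appoggiatura.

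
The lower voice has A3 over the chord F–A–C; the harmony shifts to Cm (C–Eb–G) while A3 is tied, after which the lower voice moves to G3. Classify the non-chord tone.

The harmony at that moment is C minor triad (C, Eb, G); A3 is not a chord tone.
It is held over (the same pitch as the preceding A3) and left by step down to G3.
Held over from the previous chord and resolving down by step — a suspension.

A3 is a suspension.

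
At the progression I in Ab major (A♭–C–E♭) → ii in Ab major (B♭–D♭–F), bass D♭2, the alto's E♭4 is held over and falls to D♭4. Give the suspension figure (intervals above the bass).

9–8 suspension.

At the second chord the bass is D♭2. The suspended E♭4 lies a ninth above the bass; after resolving down by step to D♭4, the interval above the bass becomes an octave.
Suspension figures are named by those two intervals: 9–8.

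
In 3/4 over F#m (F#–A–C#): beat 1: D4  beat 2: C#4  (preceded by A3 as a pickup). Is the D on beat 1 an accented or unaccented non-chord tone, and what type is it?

Accented appoggiatura.

The harmony at that moment is F# minor triad (F#, A, C#); D4 is not a chord tone.
It is approached by leap up from A3 and left by step down to C#4.
Leap in, step out — an appoggiatura.
It falls on the downbeat, so it is accented.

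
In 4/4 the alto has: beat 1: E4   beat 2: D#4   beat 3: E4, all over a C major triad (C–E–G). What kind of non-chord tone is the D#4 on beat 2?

The harmony at that moment is C major triad (C, E, G); D#4 is not a chord tone.
It is approached by step down from E4 and left by step up to E4.
Step away and step back to the same note — a neighbor tone (lower neighbor).

Lower neighbor tone.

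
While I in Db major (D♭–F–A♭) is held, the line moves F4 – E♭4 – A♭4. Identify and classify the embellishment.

The harmony at that moment is D♭ major triad (D♭, F, A♭); E♭4 is not a chord tone.
It is approached by step down from F4 and left by leap up to A♭4.
Step in, leap out — an escape tone.

E♭4 is an escape tone.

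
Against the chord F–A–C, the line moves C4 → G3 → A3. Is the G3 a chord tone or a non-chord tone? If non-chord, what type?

Non-chord tone — an appoggiatura.

The harmony at that moment is F major triad (F, A, C); G3 is not a chord tone.
It is approached by leap down from C4 and left by step up to A3.
Leap in, step out — an appoggiatura.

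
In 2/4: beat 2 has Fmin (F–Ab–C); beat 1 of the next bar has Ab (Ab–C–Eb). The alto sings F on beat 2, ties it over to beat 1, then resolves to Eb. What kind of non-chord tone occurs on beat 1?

Suspension.

The harmony at that moment is Ab major triad (Ab, C, Eb); F is not a chord tone.
It is held over (the same pitch as the preceding F) and left by step down to Eb.
Held over from the previous chord and resolving down by step — a suspension.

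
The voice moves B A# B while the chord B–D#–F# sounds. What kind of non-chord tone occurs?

A# is a neighbor tone.

The harmony at that moment is B major triad (B, D#, F#); A# is not a chord tone.
It is approached by step down from B and left by step up to B.
Step away and step back to the same note — a neighbor tone (lower neighbor).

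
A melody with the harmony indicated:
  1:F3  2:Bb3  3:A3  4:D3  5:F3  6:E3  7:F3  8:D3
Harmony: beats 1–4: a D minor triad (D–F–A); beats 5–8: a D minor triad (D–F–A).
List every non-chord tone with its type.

Bb3 (beat 2) — appoggiatura; E3 (beat 6) — neighbor tone.

The harmony at that moment is D minor triad (D, F, A); Bb3 is not a chord tone.
It is approached by leap up from F3 and left by step down to A3.
Leap in, step out — an appoggiatura.
The harmony at that moment is D minor triad (D, F, A); E3 is not a chord tone.
It is approached by step down from F3 and left by step up to F3.
Step away and step back to the same note — a neighbor tone (lower neighbor).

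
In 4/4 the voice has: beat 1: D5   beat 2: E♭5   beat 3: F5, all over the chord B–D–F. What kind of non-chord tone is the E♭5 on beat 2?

The harmony at that moment is B diminished triad (B, D, F); E♭5 is not a chord tone.
It is approached by step up from D5 and left by step up to F5.
Step in, step out in the same direction — a passing tone.

Passing tone.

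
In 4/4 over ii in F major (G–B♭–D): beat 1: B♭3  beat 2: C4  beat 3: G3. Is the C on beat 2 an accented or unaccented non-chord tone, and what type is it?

The harmony at that moment is G minor triad (G, B♭, D); C4 is not a chord tone.
It is approached by step up from B♭3 and left by leap down to G3.
Step in, leap out — an escape tone.
It falls on a weak beat, so it is unaccented.

Unaccented escape tone.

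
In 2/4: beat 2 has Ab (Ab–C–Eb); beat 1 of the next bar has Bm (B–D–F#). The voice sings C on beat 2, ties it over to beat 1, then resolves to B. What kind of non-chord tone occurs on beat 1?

The harmony at that moment is B minor triad (B, D, F#); C is not a chord tone.
It is held over (the same pitch as the preceding C) and left by step down to B.
Held over from the previous chord and resolving down by step — a suspension.

Suspension.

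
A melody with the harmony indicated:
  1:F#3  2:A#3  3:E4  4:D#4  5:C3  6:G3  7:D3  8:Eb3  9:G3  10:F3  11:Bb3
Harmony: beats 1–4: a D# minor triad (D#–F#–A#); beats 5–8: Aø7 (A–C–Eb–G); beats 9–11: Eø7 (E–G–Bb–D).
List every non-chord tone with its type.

The harmony at that moment is D# minor triad (D#, F#, A#); E4 is not a chord tone.
It is approached by leap up from A#3 and left by step down to D#4.
Leap in, step out — an appoggiatura.
The harmony at that moment is A half-diminished seventh chord (A, C, Eb, G); D3 is not a chord tone.
It is approached by leap down from G3 and left by step up to Eb3.
Leap in, step out — an appoggiatura.
The harmony at that moment is E half-diminished seventh chord (E, G, Bb, D); F3 is not a chord tone.
It is approached by step down from G3 and left by leap up to Bb3.
Step in, leap out — an escape tone.

E4 (beat 3) — appoggiatura; D3 (beat 7) — appoggiatura; F3 (beat 10) — escape tone.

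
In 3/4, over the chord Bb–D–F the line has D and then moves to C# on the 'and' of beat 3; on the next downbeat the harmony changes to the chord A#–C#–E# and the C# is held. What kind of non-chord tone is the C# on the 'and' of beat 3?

The harmony at that moment is Bb major triad (Bb, D, F); C# is not a chord tone.
It is approached by step down from D and then sustained as the same pitch into the next harmony.
Arriving early and becoming a chord tone when the harmony changes — an anticipation.

Anticipation.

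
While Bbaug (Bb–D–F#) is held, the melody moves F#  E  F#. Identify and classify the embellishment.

E is a neighbor tone.

The harmony at that moment is Bb augmented triad (Bb, D, F#); E is not a chord tone.
It is approached by step down from F# and left by step up to F#.
Step away and step back to the same note — a neighbor tone (lower neighbor).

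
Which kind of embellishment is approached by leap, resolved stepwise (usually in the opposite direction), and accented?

Approach: by leap. Departure: by step. Metric position: strong.
Leap in, step out, in a metrically strong position — an appoggiatura. (It is the mirror image of the escape tone, which steps in and leaps out from a weak position.)

Appoggiatura.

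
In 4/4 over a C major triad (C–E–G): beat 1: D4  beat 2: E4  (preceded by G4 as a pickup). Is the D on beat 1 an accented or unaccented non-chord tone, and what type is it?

The harmony at that moment is C major triad (C, E, G); D4 is not a chord tone.
It is approached by leap down from G4 and left by step up to E4.
Leap in, step out — an appoggiatura.
It falls on the downbeat, so it is accented.

Accented appoggiatura.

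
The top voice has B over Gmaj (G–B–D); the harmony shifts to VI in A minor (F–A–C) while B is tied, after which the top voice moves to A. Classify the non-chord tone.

The harmony at that moment is F major triad (F, A, C); B is not a chord tone.
It is held over (the same pitch as the preceding B) and left by step down to A.
Held over from the previous chord and resolving down by step — a suspension.

B is a suspension.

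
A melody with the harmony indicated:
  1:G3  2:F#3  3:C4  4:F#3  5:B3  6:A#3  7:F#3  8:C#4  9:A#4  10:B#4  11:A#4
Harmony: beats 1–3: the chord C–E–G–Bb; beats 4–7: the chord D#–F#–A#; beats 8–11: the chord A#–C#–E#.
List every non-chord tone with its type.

The harmony at that moment is C dominant seventh chord (C, E, G, Bb); F#3 is not a chord tone.
It is approached by step down from G3 and left by leap up to C4.
Step in, leap out — an escape tone.
The harmony at that moment is D# minor triad (D#, F#, A#); B3 is not a chord tone.
It is approached by leap up from F#3 and left by step down to A#3.
Leap in, step out — an appoggiatura.
The harmony at that moment is A# minor triad (A#, C#, E#); B#4 is not a chord tone.
It is approached by step up from A#4 and left by step down to A#4.
Step away and step back to the same note — a neighbor tone (upper neighbor).

F#3 (beat 2) — escape tone; B3 (beat 5) — appoggiatura; B#4 (beat 10) — neighbor tone.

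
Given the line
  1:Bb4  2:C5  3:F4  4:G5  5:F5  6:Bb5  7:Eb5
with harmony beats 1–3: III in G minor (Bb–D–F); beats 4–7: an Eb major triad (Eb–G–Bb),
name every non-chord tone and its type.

The harmony at that moment is Bb major triad (Bb, D, F); C5 is not a chord tone.
It is approached by step up from Bb4 and left by leap down to F4.
Step in, leap out — an escape tone.
The harmony at that moment is Eb major triad (Eb, G, Bb); F5 is not a chord tone.
It is approached by step down from G5 and left by leap up to Bb5.
Step in, leap out — an escape tone.

C5 (beat 2) — escape tone; F5 (beat 5) — escape tone.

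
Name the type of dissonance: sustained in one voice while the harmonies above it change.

Approach: none. Departure: none — a single pitch is sustained while the chords change around it, passing through harmonies that do not contain it.
No melodic motion at all; the dissonance is created entirely by the moving harmonies against the stationary note — a pedal tone (pedal point).

Pedal tone.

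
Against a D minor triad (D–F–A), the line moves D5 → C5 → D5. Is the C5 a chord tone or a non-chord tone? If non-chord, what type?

Non-chord tone — a neighbor tone.

The harmony at that moment is D minor triad (D, F, A); C5 is not a chord tone.
It is approached by step down from D5 and left by step up to D5.
Step away and step back to the same note — a neighbor tone (lower neighbor).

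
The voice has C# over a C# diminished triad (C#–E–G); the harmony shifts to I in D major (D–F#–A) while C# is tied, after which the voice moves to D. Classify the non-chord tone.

The harmony at that moment is D major triad (D, F#, A); C# is not a chord tone.
It is held over (the same pitch as the preceding C#) and left by step up to D.
Held over from the previous chord and resolving up by step — a retardation.

C# is a retardation.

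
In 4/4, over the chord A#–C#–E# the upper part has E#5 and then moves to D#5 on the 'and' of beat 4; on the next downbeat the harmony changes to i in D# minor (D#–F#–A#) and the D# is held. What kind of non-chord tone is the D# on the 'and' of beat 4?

Anticipation.

The harmony at that moment is A# minor triad (A#, C#, E#); D#5 is not a chord tone.
It is approached by step down from E#5 and then sustained as the same pitch into the next harmony.
Arriving early and becoming a chord tone when the harmony changes — an anticipation.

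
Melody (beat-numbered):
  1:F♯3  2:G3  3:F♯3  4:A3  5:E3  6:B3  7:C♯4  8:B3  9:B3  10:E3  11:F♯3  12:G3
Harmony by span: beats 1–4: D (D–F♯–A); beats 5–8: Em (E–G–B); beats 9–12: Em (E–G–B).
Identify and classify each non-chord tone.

G3 (beat 2) — neighbor tone; C♯4 (beat 7) — neighbor tone; F♯3 (beat 11) — passing tone.

The harmony at that moment is D major triad (D, F♯, A); G3 is not a chord tone.
It is approached by step up from F♯3 and left by step down to F♯3.
Step away and step back to the same note — a neighbor tone (upper neighbor).
The harmony at that moment is E minor triad (E, G, B); C♯4 is not a chord tone.
It is approached by step up from B3 and left by step down to B3.
Step away and step back to the same note — a neighbor tone (upper neighbor).
The harmony at that moment is E minor triad (E, G, B); F♯3 is not a chord tone.
It is approached by step up from E3 and left by step up to G3.
Step in, step out in the same direction — a passing tone.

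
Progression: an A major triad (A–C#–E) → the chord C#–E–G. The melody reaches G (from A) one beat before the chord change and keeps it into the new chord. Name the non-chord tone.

G is an anticipation.

The harmony at that moment is A major triad (A, C#, E); G is not a chord tone.
It is approached by step down from A and then sustained as the same pitch into the next harmony.
Arriving early and becoming a chord tone when the harmony changes — an anticipation.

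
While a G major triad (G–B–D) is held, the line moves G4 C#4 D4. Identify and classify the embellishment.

The harmony at that moment is G major triad (G, B, D); C#4 is not a chord tone.
It is approached by leap down from G4 and left by step up to D4.
Leap in, step out — an appoggiatura.

C#4 is an appoggiatura.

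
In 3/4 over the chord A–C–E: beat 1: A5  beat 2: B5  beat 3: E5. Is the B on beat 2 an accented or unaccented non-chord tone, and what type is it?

The harmony at that moment is A minor triad (A, C, E); B5 is not a chord tone.
It is approached by step up from A5 and left by leap down to E5.
Step in, leap out — an escape tone.
It falls on a weak beat, so it is unaccented.

Unaccented escape tone.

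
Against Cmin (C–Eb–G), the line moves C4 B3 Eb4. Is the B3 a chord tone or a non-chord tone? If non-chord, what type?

The harmony at that moment is C minor triad (C, Eb, G); B3 is not a chord tone.
It is approached by step down from C4 and left by leap up to Eb4.
Step in, leap out — an escape tone.

Non-chord tone — an escape tone.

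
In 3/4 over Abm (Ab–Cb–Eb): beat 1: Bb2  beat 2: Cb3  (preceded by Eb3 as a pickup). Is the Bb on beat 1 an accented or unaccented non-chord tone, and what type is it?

The harmony at that moment is Ab minor triad (Ab, Cb, Eb); Bb2 is not a chord tone.
It is approached by leap down from Eb3 and left by step up to Cb3.
Leap in, step out — an appoggiatura.
It falls on the downbeat, so it is accented.

Accented appoggiatura.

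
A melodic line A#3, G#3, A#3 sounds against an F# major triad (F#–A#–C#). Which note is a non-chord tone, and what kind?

The harmony at that moment is F# major triad (F#, A#, C#); G#3 is not a chord tone.
It is approached by step down from A#3 and left by step up to A#3.
Step away and step back to the same note — a neighbor tone (lower neighbor).

G#3 is a neighbor tone.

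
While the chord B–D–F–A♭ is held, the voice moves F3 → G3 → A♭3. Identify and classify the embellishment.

G3 is a passing tone.

The harmony at that moment is B diminished seventh chord (B, D, F, A♭); G3 is not a chord tone.
It is approached by step up from F3 and left by step up to A♭3.
Step in, step out in the same direction — a passing tone.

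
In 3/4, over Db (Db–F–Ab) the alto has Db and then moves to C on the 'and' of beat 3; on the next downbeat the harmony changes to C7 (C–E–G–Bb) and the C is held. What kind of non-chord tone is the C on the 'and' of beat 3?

Anticipation.

The harmony at that moment is Db major triad (Db, F, Ab); C is not a chord tone.
It is approached by step down from Db and then sustained as the same pitch into the next harmony.
Arriving early and becoming a chord tone when the harmony changes — an anticipation.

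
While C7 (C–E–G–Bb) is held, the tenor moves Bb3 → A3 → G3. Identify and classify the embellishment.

The harmony at that moment is C dominant seventh chord (C, E, G, Bb); A3 is not a chord tone.
It is approached by step down from Bb3 and left by step down to G3.
Step in, step out in the same direction — a passing tone.

A3 is a passing tone.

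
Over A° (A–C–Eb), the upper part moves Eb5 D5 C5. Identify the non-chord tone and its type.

The harmony at that moment is A diminished triad (A, C, Eb); D5 is not a chord tone.
It is approached by step down from Eb5 and left by step down to C5.
Step in, step out in the same direction — a passing tone.

D5 is a passing tone.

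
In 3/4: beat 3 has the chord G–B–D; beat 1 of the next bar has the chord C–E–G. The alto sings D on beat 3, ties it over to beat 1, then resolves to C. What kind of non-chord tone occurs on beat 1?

Suspension.

The harmony at that moment is C major triad (C, E, G); D is not a chord tone.
It is held over (the same pitch as the preceding D) and left by step down to C.
Held over from the previous chord and resolving down by step — a suspension.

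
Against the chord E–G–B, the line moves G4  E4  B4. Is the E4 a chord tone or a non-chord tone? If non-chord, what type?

E minor triad contains E, G, B; E is the root, so it is a chord tone.

Chord tone (the root of E minor triad).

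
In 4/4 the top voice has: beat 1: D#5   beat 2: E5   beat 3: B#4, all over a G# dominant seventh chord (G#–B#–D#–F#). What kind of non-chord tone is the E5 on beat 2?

Escape tone.

The harmony at that moment is G# dominant seventh chord (G#, B#, D#, F#); E5 is not a chord tone.
It is approached by step up from D#5 and left by leap down to B#4.
Step in, leap out, on a weak beat — an escape tone.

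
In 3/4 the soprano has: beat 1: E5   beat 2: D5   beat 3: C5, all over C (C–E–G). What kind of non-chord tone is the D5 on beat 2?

The harmony at that moment is C major triad (C, E, G); D5 is not a chord tone.
It is approached by step down from E5 and left by step down to C5.
Step in, step out in the same direction — a passing tone.

Passing tone.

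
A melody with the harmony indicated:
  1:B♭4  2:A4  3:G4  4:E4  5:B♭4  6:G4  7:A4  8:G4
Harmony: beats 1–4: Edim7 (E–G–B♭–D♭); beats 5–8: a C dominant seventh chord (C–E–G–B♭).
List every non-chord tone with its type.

The harmony at that moment is E diminished seventh chord (E, G, B♭, D♭); A4 is not a chord tone.
It is approached by step down from B♭4 and left by step down to G4.
Step in, step out in the same direction — a passing tone.
The harmony at that moment is C dominant seventh chord (C, E, G, B♭); A4 is not a chord tone.
It is approached by step up from G4 and left by step down to G4.
Step away and step back to the same note — a neighbor tone (upper neighbor).

A4 (beat 2) — passing tone; A4 (beat 7) — neighbor tone.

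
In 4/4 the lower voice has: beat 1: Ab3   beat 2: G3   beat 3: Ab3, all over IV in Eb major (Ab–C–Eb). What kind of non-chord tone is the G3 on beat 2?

Lower neighbor tone.

The harmony at that moment is Ab major triad (Ab, C, Eb); G3 is not a chord tone.
It is approached by step down from Ab3 and left by step up to Ab3.
Step away and step back to the same note — a neighbor tone (lower neighbor).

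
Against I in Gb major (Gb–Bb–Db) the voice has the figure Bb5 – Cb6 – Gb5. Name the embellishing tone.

The harmony at that moment is Gb major triad (Gb, Bb, Db); Cb6 is not a chord tone.
It is approached by step up from Bb5 and left by leap down to Gb5.
Step in, leap out — an escape tone.

Cb6 is an escape tone.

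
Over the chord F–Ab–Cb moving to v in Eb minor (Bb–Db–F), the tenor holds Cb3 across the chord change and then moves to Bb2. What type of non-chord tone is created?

Cb3 is a suspension.

The harmony at that moment is Bb minor triad (Bb, Db, F); Cb3 is not a chord tone.
It is held over (the same pitch as the preceding Cb3) and left by step down to Bb2.
Held over from the previous chord and resolving down by step — a suspension.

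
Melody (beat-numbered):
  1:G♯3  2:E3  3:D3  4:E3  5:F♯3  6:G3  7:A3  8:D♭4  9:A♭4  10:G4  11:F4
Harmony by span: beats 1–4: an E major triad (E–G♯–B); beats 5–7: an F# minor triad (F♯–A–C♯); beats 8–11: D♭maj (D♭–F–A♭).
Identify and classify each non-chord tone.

D3 (beat 3) — neighbor tone; G3 (beat 6) — passing tone; G4 (beat 10) — passing tone.

The harmony at that moment is E major triad (E, G♯, B); D3 is not a chord tone.
It is approached by step down from E3 and left by step up to E3.
Step away and step back to the same note — a neighbor tone (lower neighbor).
The harmony at that moment is F♯ minor triad (F♯, A, C♯); G3 is not a chord tone.
It is approached by step up from F♯3 and left by step up to A3.
Step in, step out in the same direction — a passing tone.
The harmony at that moment is D♭ major triad (D♭, F, A♭); G4 is not a chord tone.
It is approached by step down from A♭4 and left by step down to F4.
Step in, step out in the same direction — a passing tone.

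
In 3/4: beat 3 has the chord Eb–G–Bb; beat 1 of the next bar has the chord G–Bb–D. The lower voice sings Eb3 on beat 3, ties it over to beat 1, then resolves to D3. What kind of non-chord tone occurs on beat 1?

The harmony at that moment is G minor triad (G, Bb, D); Eb3 is not a chord tone.
It is held over (the same pitch as the preceding Eb3) and left by step down to D3.
Held over from the previous chord and resolving down by step — a suspension.

Suspension.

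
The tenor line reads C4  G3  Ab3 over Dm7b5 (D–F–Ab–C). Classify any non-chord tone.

G3 is an appoggiatura.

The harmony at that moment is D half-diminished seventh chord (D, F, Ab, C); G3 is not a chord tone.
It is approached by leap down from C4 and left by step up to Ab3.
Leap in, step out — an appoggiatura.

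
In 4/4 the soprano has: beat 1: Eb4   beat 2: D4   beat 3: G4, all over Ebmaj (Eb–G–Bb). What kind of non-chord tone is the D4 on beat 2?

The harmony at that moment is Eb major triad (Eb, G, Bb); D4 is not a chord tone.
It is approached by step down from Eb4 and left by leap up to G4.
Step in, leap out, on a weak beat — an escape tone.

Escape tone.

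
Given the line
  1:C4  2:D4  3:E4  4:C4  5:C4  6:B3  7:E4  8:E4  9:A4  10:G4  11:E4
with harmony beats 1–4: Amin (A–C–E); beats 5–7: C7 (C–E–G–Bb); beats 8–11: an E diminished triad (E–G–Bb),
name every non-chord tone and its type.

D4 (beat 2) — passing tone; B3 (beat 6) — escape tone; A4 (beat 9) — appoggiatura.

The harmony at that moment is A minor triad (A, C, E); D4 is not a chord tone.
It is approached by step up from C4 and left by step up to E4.
Step in, step out in the same direction — a passing tone.
The harmony at that moment is C dominant seventh chord (C, E, G, Bb); B3 is not a chord tone.
It is approached by step down from C4 and left by leap up to E4.
Step in, leap out — an escape tone.
The harmony at that moment is E diminished triad (E, G, Bb); A4 is not a chord tone.
It is approached by leap up from E4 and left by step down to G4.
Leap in, step out — an appoggiatura.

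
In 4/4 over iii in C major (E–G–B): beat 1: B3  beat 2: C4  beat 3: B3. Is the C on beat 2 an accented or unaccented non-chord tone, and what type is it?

Unaccented neighbor tone.

The harmony at that moment is E minor triad (E, G, B); C4 is not a chord tone.
It is approached by step up from B3 and left by step down to B3.
Step away and step back to the same note — a neighbor tone (upper neighbor).
It falls on a weak beat, so it is unaccented.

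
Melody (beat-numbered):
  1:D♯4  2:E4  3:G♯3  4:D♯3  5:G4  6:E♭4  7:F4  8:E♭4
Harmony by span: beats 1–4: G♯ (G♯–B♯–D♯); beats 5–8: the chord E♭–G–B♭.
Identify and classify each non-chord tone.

The harmony at that moment is G♯ major triad (G♯, B♯, D♯); E4 is not a chord tone.
It is approached by step up from D♯4 and left by leap down to G♯3.
Step in, leap out — an escape tone.
The harmony at that moment is E♭ major triad (E♭, G, B♭); F4 is not a chord tone.
It is approached by step up from E♭4 and left by step down to E♭4.
Step away and step back to the same note — a neighbor tone (upper neighbor).

E4 (beat 2) — escape tone; F4 (beat 7) — neighbor tone.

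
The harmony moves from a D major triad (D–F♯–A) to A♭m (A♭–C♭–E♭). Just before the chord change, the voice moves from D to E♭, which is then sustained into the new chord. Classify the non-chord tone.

The harmony at that moment is D major triad (D, F♯, A); E♭ is not a chord tone.
It is approached by step up from D and then sustained as the same pitch into the next harmony.
Arriving early and becoming a chord tone when the harmony changes — an anticipation.

E♭ is an anticipation.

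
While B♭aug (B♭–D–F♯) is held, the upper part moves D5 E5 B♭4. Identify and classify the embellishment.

E5 is an escape tone.

The harmony at that moment is B♭ augmented triad (B♭, D, F♯); E5 is not a chord tone.
It is approached by step up from D5 and left by leap down to B♭4.
Step in, leap out — an escape tone.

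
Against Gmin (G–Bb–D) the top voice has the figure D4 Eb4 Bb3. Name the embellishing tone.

Eb4 is an escape tone.

The harmony at that moment is G minor triad (G, Bb, D); Eb4 is not a chord tone.
It is approached by step up from D4 and left by leap down to Bb3.
Step in, leap out — an escape tone.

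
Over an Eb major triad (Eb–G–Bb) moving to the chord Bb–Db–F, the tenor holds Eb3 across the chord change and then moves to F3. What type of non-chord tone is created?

Eb3 is a retardation.

The harmony at that moment is Bb minor triad (Bb, Db, F); Eb3 is not a chord tone.
It is held over (the same pitch as the preceding Eb3) and left by step up to F3.
Held over from the previous chord and resolving up by step — a retardation.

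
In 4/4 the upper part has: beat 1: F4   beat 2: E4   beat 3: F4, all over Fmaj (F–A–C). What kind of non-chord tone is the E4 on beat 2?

The harmony at that moment is F major triad (F, A, C); E4 is not a chord tone.
It is approached by step down from F4 and left by step up to F4.
Step away and step back to the same note — a neighbor tone (lower neighbor).

Lower neighbor tone.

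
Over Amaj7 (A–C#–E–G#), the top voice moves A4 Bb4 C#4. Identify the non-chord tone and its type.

The harmony at that moment is A major seventh chord (A, C#, E, G#); Bb4 is not a chord tone.
It is approached by step up from A4 and left by leap down to C#4.
Step in, leap out — an escape tone.

Bb4 is an escape tone.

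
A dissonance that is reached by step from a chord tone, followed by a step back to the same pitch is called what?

Approach: by step. Departure: by step in the opposite direction, back to the starting pitch.
Stepwise on both sides but reversing to return to the same chord tone — a neighbor tone. (Had it continued onward in the same direction it would be a passing tone instead.)

Neighbor tone.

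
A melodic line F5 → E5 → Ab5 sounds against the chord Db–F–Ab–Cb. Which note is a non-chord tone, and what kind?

The harmony at that moment is Db dominant seventh chord (Db, F, Ab, Cb); E5 is not a chord tone.
It is approached by step down from F5 and left by leap up to Ab5.
Step in, leap out — an escape tone.

E5 is an escape tone.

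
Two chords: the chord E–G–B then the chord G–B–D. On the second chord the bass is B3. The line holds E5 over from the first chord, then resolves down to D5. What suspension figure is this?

4–3 suspension.

At the second chord the bass is B3. The suspended E5 lies a fourth above the bass; after resolving down by step to D5, the interval above the bass becomes a third.
Suspension figures are named by those two intervals: 4–3.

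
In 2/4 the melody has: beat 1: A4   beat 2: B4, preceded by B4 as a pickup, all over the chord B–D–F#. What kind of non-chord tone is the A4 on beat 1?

Lower neighbor tone.

The harmony at that moment is B minor triad (B, D, F#); A4 is not a chord tone.
It is approached by step down from B4 and left by step up to B4.
Step away and step back to the same note — a neighbor tone (lower neighbor).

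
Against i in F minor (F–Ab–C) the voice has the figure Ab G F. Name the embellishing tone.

G is a passing tone.

The harmony at that moment is F minor triad (F, Ab, C); G is not a chord tone.
It is approached by step down from Ab and left by step down to F.
Step in, step out in the same direction — a passing tone.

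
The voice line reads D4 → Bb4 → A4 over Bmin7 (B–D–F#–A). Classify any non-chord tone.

The harmony at that moment is B minor seventh chord (B, D, F#, A); Bb4 is not a chord tone.
It is approached by leap up from D4 and left by step down to A4.
Leap in, step out — an appoggiatura.

Bb4 is an appoggiatura.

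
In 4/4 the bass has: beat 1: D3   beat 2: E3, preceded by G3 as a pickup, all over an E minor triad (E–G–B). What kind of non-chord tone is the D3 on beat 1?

The harmony at that moment is E minor triad (E, G, B); D3 is not a chord tone.
It is approached by leap down from G3 and left by step up to E3.
Leap in, step out, metrically accented — an appoggiatura.

Appoggiatura.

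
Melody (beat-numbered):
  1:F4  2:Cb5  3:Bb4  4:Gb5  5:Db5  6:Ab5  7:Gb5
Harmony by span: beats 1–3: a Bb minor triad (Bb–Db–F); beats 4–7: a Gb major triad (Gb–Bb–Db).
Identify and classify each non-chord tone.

The harmony at that moment is Bb minor triad (Bb, Db, F); Cb5 is not a chord tone.
It is approached by leap up from F4 and left by step down to Bb4.
Leap in, step out — an appoggiatura.
The harmony at that moment is Gb major triad (Gb, Bb, Db); Ab5 is not a chord tone.
It is approached by leap up from Db5 and left by step down to Gb5.
Leap in, step out — an appoggiatura.

Cb5 (beat 2) — appoggiatura; Ab5 (beat 6) — appoggiatura.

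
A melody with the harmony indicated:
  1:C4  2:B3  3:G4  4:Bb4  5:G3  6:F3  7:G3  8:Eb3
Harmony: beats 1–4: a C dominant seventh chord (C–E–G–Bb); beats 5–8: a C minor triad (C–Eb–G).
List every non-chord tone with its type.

B3 (beat 2) — escape tone; F3 (beat 6) — neighbor tone.

The harmony at that moment is C dominant seventh chord (C, E, G, Bb); B3 is not a chord tone.
It is approached by step down from C4 and left by leap up to G4.
Step in, leap out — an escape tone.
The harmony at that moment is C minor triad (C, Eb, G); F3 is not a chord tone.
It is approached by step down from G3 and left by step up to G3.
Step away and step back to the same note — a neighbor tone (lower neighbor).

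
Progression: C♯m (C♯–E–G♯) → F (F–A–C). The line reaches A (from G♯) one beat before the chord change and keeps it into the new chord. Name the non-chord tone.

A is an anticipation.

The harmony at that moment is C♯ minor triad (C♯, E, G♯); A is not a chord tone.
It is approached by step up from G♯ and then sustained as the same pitch into the next harmony.
Arriving early and becoming a chord tone when the harmony changes — an anticipation.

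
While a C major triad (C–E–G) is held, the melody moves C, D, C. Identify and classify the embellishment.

D is a neighbor tone.

The harmony at that moment is C major triad (C, E, G); D is not a chord tone.
It is approached by step up from C and left by step down to C.
Step away and step back to the same note — a neighbor tone (upper neighbor).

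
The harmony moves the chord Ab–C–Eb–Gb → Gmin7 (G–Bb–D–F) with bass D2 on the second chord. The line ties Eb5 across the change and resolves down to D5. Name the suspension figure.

At the second chord the bass is D2. The suspended Eb5 lies a ninth above the bass; after resolving down by step to D5, the interval above the bass becomes an octave.
Suspension figures are named by those two intervals: 9–8.

9–8 suspension.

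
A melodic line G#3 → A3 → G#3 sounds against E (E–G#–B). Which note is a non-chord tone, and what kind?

A3 is a neighbor tone.

The harmony at that moment is E major triad (E, G#, B); A3 is not a chord tone.
It is approached by step up from G#3 and left by step down to G#3.
Step away and step back to the same note — a neighbor tone (upper neighbor).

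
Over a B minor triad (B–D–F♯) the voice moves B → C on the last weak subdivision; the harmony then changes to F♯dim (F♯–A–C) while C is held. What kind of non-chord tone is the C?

The harmony at that moment is B minor triad (B, D, F♯); C is not a chord tone.
It is approached by step up from B and then sustained as the same pitch into the next harmony.
Arriving early and becoming a chord tone when the harmony changes — an anticipation.

C is an anticipation.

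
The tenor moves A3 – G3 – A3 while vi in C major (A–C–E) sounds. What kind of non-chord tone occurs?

G3 is a neighbor tone.

The harmony at that moment is A minor triad (A, C, E); G3 is not a chord tone.
It is approached by step down from A3 and left by step up to A3.
Step away and step back to the same note — a neighbor tone (lower neighbor).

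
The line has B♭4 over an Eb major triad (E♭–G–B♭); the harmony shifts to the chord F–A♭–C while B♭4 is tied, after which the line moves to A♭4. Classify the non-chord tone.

The harmony at that moment is F minor triad (F, A♭, C); B♭4 is not a chord tone.
It is held over (the same pitch as the preceding B♭4) and left by step down to A♭4.
Held over from the previous chord and resolving down by step — a suspension.

B♭4 is a suspension.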